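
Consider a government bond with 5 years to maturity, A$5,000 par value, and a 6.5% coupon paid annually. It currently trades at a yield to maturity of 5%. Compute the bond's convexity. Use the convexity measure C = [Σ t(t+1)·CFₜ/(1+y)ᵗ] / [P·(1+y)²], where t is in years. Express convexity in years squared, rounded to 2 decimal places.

23.21

With y = 0.05:
  t   CF        PV=CF/(1+0.05)^t    t·PV        t(t+1)·PV
  1       325.00       309.5238       309.5238         619.0476
  2       325.00       294.7846       589.5692       1,768.7075
  3       325.00       280.7472       842.2417       3,368.9666
  4       325.00       267.3783     1,069.5132       5,347.5661
  5     5,325.00     4,172.2768    20,861.3842     125,168.3051
  Σ                  5,324.7108    23,672.2320     136,272.5929
P = 5,324.7108.
Convexity = Σ t(t+1)·PV / [P·(1+y)²] = 136,272.5929 / (5,324.7108 × 1.102500) = 23.21314.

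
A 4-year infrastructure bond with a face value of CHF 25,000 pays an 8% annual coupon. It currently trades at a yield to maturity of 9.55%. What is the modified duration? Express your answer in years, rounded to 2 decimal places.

3.25 years

Periodic yield y = 0.0955. First find Macaulay duration:
  t   CF        PV=CF/(1+0.0955)^t    t·PV
  1     2,000.00     1,825.6504     1,825.6504
  2     2,000.00     1,666.4997     3,332.9993
  3     2,000.00     1,521.2229     4,563.6687
  4    27,000.00    18,746.2428    74,984.9710
  Σ                 23,759.6157    84,707.2894
P = 23,759.6157; Macaulay duration = 84,707.2894 / 23,759.6157 = 3.56518 years.
Modified duration = D_Mac / (1 + y) = 3.56518 / 1.0955 = 3.25439 years.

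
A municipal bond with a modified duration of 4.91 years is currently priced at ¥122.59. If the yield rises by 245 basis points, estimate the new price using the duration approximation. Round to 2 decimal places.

¥107.84

Duration approximation: ΔP/P ≈ -D_mod · Δy = -4.91 × (+0.0245) = -0.120295.
New price ≈ 122.59 × (1 - 0.120295) = 107.84303595.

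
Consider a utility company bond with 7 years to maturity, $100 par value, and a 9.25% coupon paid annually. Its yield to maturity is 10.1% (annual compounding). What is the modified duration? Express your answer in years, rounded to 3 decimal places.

Periodic yield y = 0.101. First find Macaulay duration:
  t   CF        PV=CF/(1+0.101)^t    t·PV
  1         9.25         8.4015         8.4015
  2         9.25         7.6307        15.2615
  3         9.25         6.9307        20.7922
  4         9.25         6.2950        25.1798
  5         9.25         5.7175        28.5874
  6         9.25         5.1930        31.1580
  7       109.25        55.7071       389.9494
  Σ                     95.8754       519.3298
P = 95.8754; Macaulay duration = 519.3298 / 95.8754 = 5.41671 years.
Modified duration = D_Mac / (1 + y) = 5.41671 / 1.101 = 4.91981 years.

4.920 years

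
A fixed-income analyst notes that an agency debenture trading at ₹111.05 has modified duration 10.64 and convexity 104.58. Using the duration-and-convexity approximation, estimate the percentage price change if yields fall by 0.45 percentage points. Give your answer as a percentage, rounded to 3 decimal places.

+4.894%

Duration effect: -D_mod·Δy = -10.64 × (-0.0045) = +0.047880
Convexity effect: ½·C·(Δy)² = 0.5 × 104.58 × (-0.0045)² = +0.0010588725
ΔP/P ≈ +0.047880 + 0.0010588725 = +0.0489388725
= +4.89388725%.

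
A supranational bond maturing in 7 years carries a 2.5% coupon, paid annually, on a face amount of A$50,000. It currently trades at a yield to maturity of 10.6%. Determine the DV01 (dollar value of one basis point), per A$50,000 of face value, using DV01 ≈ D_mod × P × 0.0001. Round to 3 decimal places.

Periodic yield y = 0.106.
  t   CF        PV=CF/(1+0.106)^t    t·PV
  1     1,250.00     1,130.1989     1,130.1989
  2     1,250.00     1,021.8797     2,043.7593
  3     1,250.00       923.9418     2,771.8255
  4     1,250.00       835.3904     3,341.5618
  5     1,250.00       755.3259     3,776.6295
  6     1,250.00       682.9348     4,097.6089
  7    51,250.00    25,316.7516   177,217.2614
  Σ                 30,666.4232   194,378.8453
P = 30,666.4232; D_Mac = 6.33849 yrs; D_mod = 5.73100 yrs.
DV01 ≈ 5.73100 × 30,666.4232 × 0.0001 = 17.574941.

A$17.575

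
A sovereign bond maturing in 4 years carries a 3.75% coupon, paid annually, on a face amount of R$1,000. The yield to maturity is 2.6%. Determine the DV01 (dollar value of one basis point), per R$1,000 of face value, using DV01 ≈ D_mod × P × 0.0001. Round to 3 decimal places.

Periodic yield y = 0.026.
  t   CF        PV=CF/(1+0.026)^t    t·PV
  1        37.50        36.5497        36.5497
  2        37.50        35.6235        71.2470
  3        37.50        34.7208       104.1623
  4     1,037.50       936.2647     3,745.0589
  Σ                  1,043.1587     3,957.0179
P = 1,043.1587; D_Mac = 3.79330 yrs; D_mod = 3.69718 yrs.
DV01 ≈ 3.69718 × 1,043.1587 × 0.0001 = 0.385674.

R$0.386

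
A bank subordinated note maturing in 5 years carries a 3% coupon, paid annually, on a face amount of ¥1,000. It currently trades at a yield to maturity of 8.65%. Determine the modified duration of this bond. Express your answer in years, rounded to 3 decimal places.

Periodic yield y = 0.0865. First find Macaulay duration:
  t   CF        PV=CF/(1+0.0865)^t    t·PV
  1        30.00        27.6116        27.6116
  2        30.00        25.4133        50.8267
  3        30.00        23.3901        70.1703
  4        30.00        21.5279        86.1117
  5     1,030.00       680.2814     3,401.4068
  Σ                    778.2243     3,636.1271
P = 778.2243; Macaulay duration = 3,636.1271 / 778.2243 = 4.67234 years.
Modified duration = D_Mac / (1 + y) = 4.67234 / 1.0865 = 4.30036 years.

4.300 years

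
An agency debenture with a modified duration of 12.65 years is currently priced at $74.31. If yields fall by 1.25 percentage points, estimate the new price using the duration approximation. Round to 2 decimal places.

$86.06

Duration approximation: ΔP/P ≈ -D_mod · Δy = -12.65 × (-0.0125) = +0.158125.
New price ≈ 74.31 × (1 + 0.158125) = 86.06026875.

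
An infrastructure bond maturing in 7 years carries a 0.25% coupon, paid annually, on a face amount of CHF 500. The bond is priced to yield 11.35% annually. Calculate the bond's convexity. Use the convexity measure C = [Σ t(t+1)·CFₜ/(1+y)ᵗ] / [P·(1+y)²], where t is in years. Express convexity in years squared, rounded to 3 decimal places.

With y = 0.1135:
  t   CF        PV=CF/(1+0.1135)^t    t·PV        t(t+1)·PV
  1         1.25         1.1226         1.1226           2.2452
  2         1.25         1.0082         2.0163           6.0490
  3         1.25         0.9054         2.7162          10.8648
  4         1.25         0.8131         3.2524          16.2622
  5         1.25         0.7302         3.6511          21.9069
  6         1.25         0.6558         3.9348          27.5434
  7       501.25       236.1690     1,653.1828      13,225.4623
  Σ                    241.4042     1,669.8762      13,310.3337
P = 241.4042.
Convexity = Σ t(t+1)·PV / [P·(1+y)²] = 13,310.3337 / (241.4042 × 1.239882) = 44.46964.

44.470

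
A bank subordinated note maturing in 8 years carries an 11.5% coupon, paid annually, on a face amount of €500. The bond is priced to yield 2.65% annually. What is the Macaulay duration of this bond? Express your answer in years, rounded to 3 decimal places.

6.172 years

Periodic yield y = 0.0265. Discount each cash flow and weight by its year:
  t   CF        PV=CF/(1+0.0265)^t    t·PV
  1        57.50        56.0156        56.0156
  2        57.50        54.5695       109.1390
  3        57.50        53.1607       159.4822
  4        57.50        51.7883       207.1534
  5        57.50        50.4514       252.2569
  6        57.50        49.1489       294.8936
  7        57.50        47.8801       335.1608
  8       557.50       452.2444     3,617.9556
  Σ                    815.2590     5,032.0571
Price P = Σ PV = 815.2590.
Macaulay duration = Σ(t·PV) / P = 5,032.0571 / 815.2590 = 6.17234 years.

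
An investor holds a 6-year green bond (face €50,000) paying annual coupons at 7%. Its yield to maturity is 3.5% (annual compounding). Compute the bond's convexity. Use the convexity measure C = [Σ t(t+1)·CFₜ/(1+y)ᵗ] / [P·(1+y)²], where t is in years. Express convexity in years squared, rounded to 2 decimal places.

With y = 0.035:
  t   CF        PV=CF/(1+0.035)^t    t·PV        t(t+1)·PV
  1     3,500.00     3,381.6425     3,381.6425       6,763.2850
  2     3,500.00     3,267.2875     6,534.5749      19,603.7247
  3     3,500.00     3,156.7995     9,470.3984      37,881.5936
  4     3,500.00     3,050.0478    12,200.1912      61,000.9559
  5     3,500.00     2,946.9061    14,734.5304      88,407.1825
  6    53,500.00    43,522.2845   261,133.7068   1,827,935.9478
  Σ                 59,324.9678   307,455.0443   2,041,592.6896
P = 59,324.9678.
Convexity = Σ t(t+1)·PV / [P·(1+y)²] = 2,041,592.6896 / (59,324.9678 × 1.071225) = 32.12557.

32.13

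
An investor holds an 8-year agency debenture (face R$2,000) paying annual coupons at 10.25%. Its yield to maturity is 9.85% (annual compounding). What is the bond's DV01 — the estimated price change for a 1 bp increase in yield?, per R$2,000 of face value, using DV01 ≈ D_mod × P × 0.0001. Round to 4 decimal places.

Periodic yield y = 0.0985.
  t   CF        PV=CF/(1+0.0985)^t    t·PV
  1       205.00       186.6181       186.6181
  2       205.00       169.8845       339.7690
  3       205.00       154.6513       463.9540
  4       205.00       140.7841       563.1364
  5       205.00       128.1603       640.8016
  6       205.00       116.6685       700.0108
  7       205.00       106.2071       743.4495
  8     2,205.00     1,039.9396     8,319.5166
  Σ                  2,042.9135    11,957.2559
P = 2,042.9135; D_Mac = 5.85304 yrs; D_mod = 5.32821 yrs.
DV01 ≈ 5.32821 × 2,042.9135 × 0.0001 = 1.088508.

R$1.0885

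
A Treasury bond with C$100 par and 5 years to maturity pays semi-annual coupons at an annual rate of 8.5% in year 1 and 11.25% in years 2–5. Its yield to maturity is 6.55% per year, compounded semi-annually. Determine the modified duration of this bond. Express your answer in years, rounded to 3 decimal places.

Periodic yield y = 0.03275. First find Macaulay duration:
  t   CF        PV=CF/(1+0.03275)^t    t·PV
  1        4.250         4.1152         4.1152
  2        4.250         3.9847         7.9695
  3        5.625         5.1067        15.3200
  4        5.625         4.9447        19.7789
  5        5.625         4.7879        23.9396
  6        5.625         4.6361        27.8165
  7        5.625         4.4891        31.4235
  8        5.625         4.3467        34.7737
  9        5.625         4.2089        37.8798
  10     105.625        76.5270       765.2700
  Σ                    117.1470       968.2866
P = 117.1470; Macaulay duration = 968.2866 / 117.1470 = 8.26557 half-year periods = 4.13279 years.
Modified duration = D_Mac / (1 + y) = 4.13279 / 1.03275 = 4.00173 years.

4.002 years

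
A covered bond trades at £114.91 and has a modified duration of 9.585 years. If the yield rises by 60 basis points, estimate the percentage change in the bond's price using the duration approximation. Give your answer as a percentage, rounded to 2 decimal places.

Duration approximation: ΔP/P ≈ -D_mod · Δy = -9.585 × (+0.006) = -0.057510.
As a percentage: -5.7510%.

-5.75%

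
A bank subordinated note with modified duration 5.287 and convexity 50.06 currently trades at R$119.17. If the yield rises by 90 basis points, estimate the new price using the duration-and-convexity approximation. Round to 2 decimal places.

Duration effect: -D_mod·Δy = -5.287 × (+0.009) = -0.047583
Convexity effect: ½·C·(Δy)² = 0.5 × 50.06 × (0.009)² = +0.00202743
ΔP/P ≈ -0.047583 + 0.00202743 = -0.04555557
New price ≈ 119.17 × (1 - 0.04555557) = 113.7411427231.

R$113.74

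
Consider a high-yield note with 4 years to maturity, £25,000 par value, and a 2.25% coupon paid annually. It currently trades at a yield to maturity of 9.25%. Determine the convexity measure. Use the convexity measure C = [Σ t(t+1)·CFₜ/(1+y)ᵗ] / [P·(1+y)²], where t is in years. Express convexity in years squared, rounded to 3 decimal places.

With y = 0.0925:
  t   CF        PV=CF/(1+0.0925)^t    t·PV        t(t+1)·PV
  1       562.50       514.8741       514.8741       1,029.7483
  2       562.50       471.2807       942.5614       2,827.6841
  3       562.50       431.3782     1,294.1346       5,176.5384
  4    25,562.50    17,943.9290    71,775.7161     358,878.5805
  Σ                 19,361.4620    74,527.2862     367,912.5512
P = 19,361.4620.
Convexity = Σ t(t+1)·PV / [P·(1+y)²] = 367,912.5512 / (19,361.4620 × 1.193556) = 15.92075.

15.921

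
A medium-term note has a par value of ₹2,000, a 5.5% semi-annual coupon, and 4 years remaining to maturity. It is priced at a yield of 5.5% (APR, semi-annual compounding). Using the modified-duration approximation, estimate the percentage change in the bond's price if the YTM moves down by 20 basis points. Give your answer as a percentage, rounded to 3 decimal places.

Periodic yield y = 0.0275. Modified duration first:
  t   CF        PV=CF/(1+0.0275)^t    t·PV
  1        55.00        53.5280        53.5280
  2        55.00        52.0954       104.1907
  3        55.00        50.7011       152.1032
  4        55.00        49.3441       197.3765
  5        55.00        48.0235       240.1173
  6        55.00        46.7382       280.4290
  7        55.00        45.4873       318.4109
  8     2,055.00     1,654.0826    13,232.6605
  Σ                  2,000.0000    14,578.8161
P = 2,000.0000; D_Mac = 7.28941 half-year periods = 3.64470 yrs; D_mod = 3.64470/(1+0.0275) = 3.54716 yrs.
ΔP/P ≈ -D_mod · Δy = -3.54716 × (-0.002) = +0.007094 = +0.7094%.

+0.709%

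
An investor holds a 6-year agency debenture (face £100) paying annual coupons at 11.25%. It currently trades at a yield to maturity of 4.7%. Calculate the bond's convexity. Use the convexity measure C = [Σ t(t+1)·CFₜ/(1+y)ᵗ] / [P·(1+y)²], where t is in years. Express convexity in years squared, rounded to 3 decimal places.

28.707

With y = 0.047:
  t   CF        PV=CF/(1+0.047)^t    t·PV        t(t+1)·PV
  1        11.25        10.7450        10.7450          21.4900
  2        11.25        10.2626        20.5253          61.5758
  3        11.25         9.8019        29.4058         117.6234
  4        11.25         9.3619        37.4478         187.2388
  5        11.25         8.9417        44.7084         268.2504
  6       111.25        84.4539       506.7237       3,547.0656
  Σ                    133.5671       649.5559       4,203.2440
P = 133.5671.
Convexity = Σ t(t+1)·PV / [P·(1+y)²] = 4,203.2440 / (133.5671 × 1.096209) = 28.70725.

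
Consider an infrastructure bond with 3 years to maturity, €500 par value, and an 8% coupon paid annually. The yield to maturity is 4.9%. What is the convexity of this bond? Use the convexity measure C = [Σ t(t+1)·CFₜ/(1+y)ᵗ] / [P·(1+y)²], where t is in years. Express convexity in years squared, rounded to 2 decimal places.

With y = 0.049:
  t   CF        PV=CF/(1+0.049)^t    t·PV        t(t+1)·PV
  1        40.00        38.1316        38.1316          76.2631
  2        40.00        36.3504        72.7008         218.1023
  3       540.00       467.8076     1,403.4229       5,613.6915
  Σ                    542.2896     1,514.2552       5,908.0569
P = 542.2896.
Convexity = Σ t(t+1)·PV / [P·(1+y)²] = 5,908.0569 / (542.2896 × 1.100401) = 9.90062.

9.90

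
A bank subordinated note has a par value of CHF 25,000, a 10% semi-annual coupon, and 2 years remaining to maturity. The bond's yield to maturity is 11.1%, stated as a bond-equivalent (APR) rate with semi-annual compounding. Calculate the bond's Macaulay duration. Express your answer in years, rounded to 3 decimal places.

Periodic yield y = 0.0555. Discount each cash flow and weight by its period:
  t   CF        PV=CF/(1+0.0555)^t    t·PV
  1     1,250.00     1,184.2729     1,184.2729
  2     1,250.00     1,122.0018     2,244.0035
  3     1,250.00     1,063.0050     3,189.0149
  4    26,250.00    21,149.3175    84,597.2700
  Σ                 24,518.5971    91,214.5614
Price P = Σ PV = 24,518.5971.
Macaulay duration = Σ(t·PV) / P = 91,214.5614 / 24,518.5971 = 3.72022 half-year periods.
In years: 3.72022 / 2 = 1.86011 years.

1.860 years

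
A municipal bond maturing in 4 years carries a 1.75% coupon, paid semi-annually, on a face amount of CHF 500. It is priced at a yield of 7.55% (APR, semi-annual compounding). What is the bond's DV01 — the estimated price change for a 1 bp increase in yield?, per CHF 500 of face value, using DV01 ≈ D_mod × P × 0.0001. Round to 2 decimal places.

Periodic yield y = 0.03775.
  t   CF        PV=CF/(1+0.03775)^t    t·PV
  1        4.375         4.2159         4.2159
  2        4.375         4.0625         8.1250
  3        4.375         3.9147        11.7441
  4        4.375         3.7723        15.0892
  5        4.375         3.6351        18.1754
  6        4.375         3.5029        21.0171
  7        4.375         3.3754        23.6280
  8      504.375       374.9830     2,999.8643
  Σ                    401.4618     3,101.8590
P = 401.4618; D_Mac = 7.72641 half-year periods = 3.86321 yrs; D_mod = 3.72268 yrs.
DV01 ≈ 3.72268 × 401.4618 × 0.0001 = 0.149451.

CHF 0.15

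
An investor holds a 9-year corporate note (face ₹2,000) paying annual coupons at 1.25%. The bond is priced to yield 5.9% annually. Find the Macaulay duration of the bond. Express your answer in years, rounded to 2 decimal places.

Periodic yield y = 0.059. Discount each cash flow and weight by its year:
  t   CF        PV=CF/(1+0.059)^t    t·PV
  1        25.00        23.6072        23.6072
  2        25.00        22.2920        44.5839
  3        25.00        21.0500        63.1500
  4        25.00        19.8772        79.5090
  5        25.00        18.7698        93.8491
  6        25.00        17.7241       106.3446
  7        25.00        16.7366       117.1565
  8        25.00        15.8042       126.4335
  9     2,025.00     1,208.8193    10,879.3737
  Σ                  1,364.6804    11,534.0076
Price P = Σ PV = 1,364.6804.
Macaulay duration = Σ(t·PV) / P = 11,534.0076 / 1,364.6804 = 8.45180 years.

8.45 years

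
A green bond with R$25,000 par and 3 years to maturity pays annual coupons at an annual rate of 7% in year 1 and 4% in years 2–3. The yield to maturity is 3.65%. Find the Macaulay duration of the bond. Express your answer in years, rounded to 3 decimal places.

2.834 years

Periodic yield y = 0.0365. Discount each cash flow and weight by its year:
  t   CF        PV=CF/(1+0.0365)^t    t·PV
  1     1,750.00     1,688.3743     1,688.3743
  2     1,000.00       930.8107     1,861.6215
  3    26,000.00    23,348.8464    70,046.5393
  Σ                 25,968.0315    73,596.5351
Price P = Σ PV = 25,968.0315.
Macaulay duration = Σ(t·PV) / P = 73,596.5351 / 25,968.0315 = 2.83412 years.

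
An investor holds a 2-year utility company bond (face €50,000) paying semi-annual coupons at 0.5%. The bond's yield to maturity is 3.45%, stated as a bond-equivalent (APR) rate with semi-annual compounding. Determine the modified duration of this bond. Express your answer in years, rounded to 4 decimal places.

Periodic yield y = 0.01725. First find Macaulay duration:
  t   CF        PV=CF/(1+0.01725)^t    t·PV
  1       125.00       122.8803       122.8803
  2       125.00       120.7966       241.5931
  3       125.00       118.7482       356.2445
  4    50,125.00    46,810.5336   187,242.1343
  Σ                 47,172.9586   187,962.8523
P = 47,172.9586; Macaulay duration = 187,962.8523 / 47,172.9586 = 3.98455 half-year periods = 1.99227 years.
Modified duration = D_Mac / (1 + y) = 1.99227 / 1.01725 = 1.95849 years.

1.9585 years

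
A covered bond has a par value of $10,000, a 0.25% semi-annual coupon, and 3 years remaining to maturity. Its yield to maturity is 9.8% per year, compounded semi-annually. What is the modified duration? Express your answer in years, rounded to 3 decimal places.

2.849 years

Periodic yield y = 0.049. First find Macaulay duration:
  t   CF        PV=CF/(1+0.049)^t    t·PV
  1        12.50        11.9161        11.9161
  2        12.50        11.3595        22.7190
  3        12.50        10.8289        32.4866
  4        12.50        10.3231        41.2922
  5        12.50         9.8408        49.2042
  6    10,012.50     7,514.3185    45,085.9111
  Σ                  7,568.5869    45,243.5293
P = 7,568.5869; Macaulay duration = 45,243.5293 / 7,568.5869 = 5.97780 half-year periods = 2.98890 years.
Modified duration = D_Mac / (1 + y) = 2.98890 / 1.049 = 2.84929 years.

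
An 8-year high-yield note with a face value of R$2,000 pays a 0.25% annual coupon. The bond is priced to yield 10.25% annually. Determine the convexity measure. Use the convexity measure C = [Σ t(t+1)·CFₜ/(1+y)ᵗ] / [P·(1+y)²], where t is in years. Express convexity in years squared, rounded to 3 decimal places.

58.151

With y = 0.1025:
  t   CF        PV=CF/(1+0.1025)^t    t·PV        t(t+1)·PV
  1         5.00         4.5351         4.5351           9.0703
  2         5.00         4.1135         8.2270          24.6811
  3         5.00         3.7311        11.1932          44.7729
  4         5.00         3.3842        13.5368          67.6839
  5         5.00         3.0696        15.3478          92.0870
  6         5.00         2.7842        16.7051         116.9359
  7         5.00         2.5253        17.6774         141.4190
  8     2,005.00       918.5136     7,348.1088      66,132.9793
  Σ                    942.6566     7,435.3313      66,629.6294
P = 942.6566.
Convexity = Σ t(t+1)·PV / [P·(1+y)²] = 66,629.6294 / (942.6566 × 1.215506) = 58.15093.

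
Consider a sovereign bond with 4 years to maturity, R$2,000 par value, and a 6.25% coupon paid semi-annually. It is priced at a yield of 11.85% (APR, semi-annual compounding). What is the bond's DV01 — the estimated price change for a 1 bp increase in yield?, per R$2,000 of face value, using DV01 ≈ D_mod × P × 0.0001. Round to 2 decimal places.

Periodic yield y = 0.05925.
  t   CF        PV=CF/(1+0.05925)^t    t·PV
  1        62.50        59.0040        59.0040
  2        62.50        55.7036       111.4072
  3        62.50        52.5878       157.7633
  4        62.50        49.6462       198.5849
  5        62.50        46.8692       234.3461
  6        62.50        44.2475       265.4853
  7        62.50        41.7725       292.4077
  8     2,062.50     1,301.3861    10,411.0891
  Σ                  1,651.2170    11,730.0874
P = 1,651.2170; D_Mac = 7.10390 half-year periods = 3.55195 yrs; D_mod = 3.35327 yrs.
DV01 ≈ 3.35327 × 1,651.2170 × 0.0001 = 0.553698.

R$0.55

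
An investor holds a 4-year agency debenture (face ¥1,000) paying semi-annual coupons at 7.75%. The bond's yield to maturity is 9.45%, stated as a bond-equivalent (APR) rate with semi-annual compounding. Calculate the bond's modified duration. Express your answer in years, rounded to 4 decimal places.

3.3405 years

Periodic yield y = 0.04725. First find Macaulay duration:
  t   CF        PV=CF/(1+0.04725)^t    t·PV
  1        38.75        37.0017        37.0017
  2        38.75        35.3322        70.6644
  3        38.75        33.7381       101.2143
  4        38.75        32.2159       128.8636
  5        38.75        30.7624       153.8119
  6        38.75        29.3744       176.2466
  7        38.75        28.0491       196.3438
  8     1,038.75       717.9730     5,743.7836
  Σ                    944.4468     6,607.9299
P = 944.4468; Macaulay duration = 6,607.9299 / 944.4468 = 6.99661 half-year periods = 3.49831 years.
Modified duration = D_Mac / (1 + y) = 3.49831 / 1.04725 = 3.34047 years.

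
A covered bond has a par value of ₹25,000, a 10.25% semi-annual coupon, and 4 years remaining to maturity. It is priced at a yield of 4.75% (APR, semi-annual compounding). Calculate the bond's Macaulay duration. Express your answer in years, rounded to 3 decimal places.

3.441 years

Periodic yield y = 0.02375. Discount each cash flow and weight by its period:
  t   CF        PV=CF/(1+0.02375)^t    t·PV
  1     1,281.25     1,251.5263     1,251.5263
  2     1,281.25     1,222.4921     2,444.9841
  3     1,281.25     1,194.1314     3,582.3943
  4     1,281.25     1,166.4288     4,665.7150
  5     1,281.25     1,139.3688     5,696.8438
  6     1,281.25     1,112.9365     6,677.6191
  7     1,281.25     1,087.1175     7,609.8223
  8    26,281.25    21,781.8468   174,254.7745
  Σ                 29,955.8481   206,183.6793
Price P = Σ PV = 29,955.8481.
Macaulay duration = Σ(t·PV) / P = 206,183.6793 / 29,955.8481 = 6.88292 half-year periods.
In years: 6.88292 / 2 = 3.44146 years.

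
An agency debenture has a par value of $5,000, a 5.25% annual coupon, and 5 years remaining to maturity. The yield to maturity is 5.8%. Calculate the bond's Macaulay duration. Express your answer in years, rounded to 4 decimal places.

Periodic yield y = 0.058. Discount each cash flow and weight by its year:
  t   CF        PV=CF/(1+0.058)^t    t·PV
  1       262.50       248.1096       248.1096
  2       262.50       234.5082       469.0163
  3       262.50       221.6523       664.9570
  4       262.50       209.5013       838.0050
  5     5,262.50     3,969.7556    19,848.7780
  Σ                  4,883.5270    22,068.8660
Price P = Σ PV = 4,883.5270.
Macaulay duration = Σ(t·PV) / P = 22,068.8660 / 4,883.5270 = 4.51904 years.

4.5190 years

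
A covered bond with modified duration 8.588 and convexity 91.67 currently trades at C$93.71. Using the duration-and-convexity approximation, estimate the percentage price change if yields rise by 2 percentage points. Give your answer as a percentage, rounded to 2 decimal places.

Duration effect: -D_mod·Δy = -8.588 × (+0.02) = -0.171760
Convexity effect: ½·C·(Δy)² = 0.5 × 91.67 × (0.02)² = +0.0183340
ΔP/P ≈ -0.171760 + 0.0183340 = -0.153426
= -15.3426%.

-15.34%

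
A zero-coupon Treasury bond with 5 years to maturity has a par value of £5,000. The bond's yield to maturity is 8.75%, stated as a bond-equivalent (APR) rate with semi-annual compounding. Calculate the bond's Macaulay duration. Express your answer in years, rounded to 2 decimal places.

A zero-coupon bond has a single cash flow at maturity, so its Macaulay duration equals its maturity: 5 years.
(Equivalently: 10 semi-annual periods ÷ 2 = 5 years.)

5.00 years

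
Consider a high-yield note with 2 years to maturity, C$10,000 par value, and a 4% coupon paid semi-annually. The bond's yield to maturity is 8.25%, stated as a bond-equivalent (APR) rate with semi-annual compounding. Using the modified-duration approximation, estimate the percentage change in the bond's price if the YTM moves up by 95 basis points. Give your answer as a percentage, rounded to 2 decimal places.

Periodic yield y = 0.04125. Modified duration first:
  t   CF        PV=CF/(1+0.04125)^t    t·PV
  1       200.00       192.0768       192.0768
  2       200.00       184.4675       368.9351
  3       200.00       177.1597       531.4791
  4    10,200.00     8,677.2101    34,708.8405
  Σ                  9,230.9142    35,801.3315
P = 9,230.9142; D_Mac = 3.87842 half-year periods = 1.93921 yrs; D_mod = 1.93921/(1+0.04125) = 1.86238 yrs.
ΔP/P ≈ -D_mod · Δy = -1.86238 × (+0.0095) = -0.017693 = -1.7693%.

-1.77%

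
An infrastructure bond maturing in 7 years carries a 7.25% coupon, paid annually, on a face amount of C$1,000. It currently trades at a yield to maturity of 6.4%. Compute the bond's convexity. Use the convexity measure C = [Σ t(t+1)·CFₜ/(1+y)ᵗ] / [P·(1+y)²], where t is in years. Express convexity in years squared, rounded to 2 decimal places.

37.95

With y = 0.064:
  t   CF        PV=CF/(1+0.064)^t    t·PV        t(t+1)·PV
  1        72.50        68.1391        68.1391         136.2782
  2        72.50        64.0405       128.0810         384.2430
  3        72.50        60.1884       180.5653         722.2613
  4        72.50        56.5681       226.2723       1,131.3617
  5        72.50        53.1655       265.8275       1,594.9649
  6        72.50        49.9676       299.8054       2,098.6380
  7     1,072.50       694.7138     4,862.9964      38,903.9709
  Σ                  1,046.7830     6,031.6871      44,971.7181
P = 1,046.7830.
Convexity = Σ t(t+1)·PV / [P·(1+y)²] = 44,971.7181 / (1,046.7830 × 1.132096) = 37.94893.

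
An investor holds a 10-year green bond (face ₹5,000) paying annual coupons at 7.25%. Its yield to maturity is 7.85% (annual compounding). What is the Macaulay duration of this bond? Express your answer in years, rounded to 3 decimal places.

Periodic yield y = 0.0785. Discount each cash flow and weight by its year:
  t   CF        PV=CF/(1+0.0785)^t    t·PV
  1       362.50       336.1150       336.1150
  2       362.50       311.6504       623.3008
  3       362.50       288.9665       866.8996
  4       362.50       267.9337     1,071.7350
  5       362.50       248.4318     1,242.1592
  6       362.50       230.3494     1,382.0965
  7       362.50       213.5831     1,495.0820
  8       362.50       198.0372     1,584.2977
  9       362.50       183.6228     1,652.6054
  10    5,362.50     2,518.6383    25,186.3834
  Σ                  4,797.3285    35,440.6747
Price P = Σ PV = 4,797.3285.
Macaulay duration = Σ(t·PV) / P = 35,440.6747 / 4,797.3285 = 7.38759 years.

7.388 years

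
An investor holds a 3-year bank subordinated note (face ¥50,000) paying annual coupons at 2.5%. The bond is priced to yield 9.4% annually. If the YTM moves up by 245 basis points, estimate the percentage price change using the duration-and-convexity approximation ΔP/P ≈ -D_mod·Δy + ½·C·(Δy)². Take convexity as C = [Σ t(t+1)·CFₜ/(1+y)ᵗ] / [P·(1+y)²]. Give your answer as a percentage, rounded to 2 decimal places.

-6.25%

With y = 0.094:
  t   CF        PV=CF/(1+0.094)^t    t·PV        t(t+1)·PV
  1     1,250.00     1,142.5960     1,142.5960       2,285.1920
  2     1,250.00     1,044.4205     2,088.8409       6,266.5227
  3    51,250.00    39,141.9001   117,425.7002     469,702.8007
  Σ                 41,328.9165   120,657.1371     478,254.5154
P = 41,328.9165; D_Mac = 2.91944 yrs; D_mod = 2.66859 yrs; C = 9.66875.
Duration effect: -2.66859 × (+0.0245) = -0.065380
Convexity effect: 0.5 × 9.66875 × (0.0245)² = +0.0029018
ΔP/P ≈ -0.065380 + 0.0029018 = -0.062479 = -6.2479%.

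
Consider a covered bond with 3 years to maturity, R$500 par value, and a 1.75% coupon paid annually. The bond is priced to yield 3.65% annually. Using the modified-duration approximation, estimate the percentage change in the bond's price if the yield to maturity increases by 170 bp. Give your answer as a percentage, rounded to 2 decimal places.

Periodic yield y = 0.0365. Modified duration first:
  t   CF        PV=CF/(1+0.0365)^t    t·PV
  1         8.75         8.4419         8.4419
  2         8.75         8.1446        16.2892
  3       508.75       456.8741     1,370.6222
  Σ                    473.4605     1,395.3532
P = 473.4605; D_Mac = 2.94714 yrs; D_mod = 2.94714/(1+0.0365) = 2.84335 yrs.
ΔP/P ≈ -D_mod · Δy = -2.84335 × (+0.017) = -0.048337 = -4.8337%.

-4.83%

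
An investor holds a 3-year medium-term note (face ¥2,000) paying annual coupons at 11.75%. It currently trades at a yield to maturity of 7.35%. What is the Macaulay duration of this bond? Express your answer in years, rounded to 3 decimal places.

Periodic yield y = 0.0735. Discount each cash flow and weight by its year:
  t   CF        PV=CF/(1+0.0735)^t    t·PV
  1       235.00       218.9101       218.9101
  2       235.00       203.9219       407.8437
  3     2,235.00     1,806.6390     5,419.9170
  Σ                  2,229.4710     6,046.6708
Price P = Σ PV = 2,229.4710.
Macaulay duration = Σ(t·PV) / P = 6,046.6708 / 2,229.4710 = 2.71216 years.

2.712 years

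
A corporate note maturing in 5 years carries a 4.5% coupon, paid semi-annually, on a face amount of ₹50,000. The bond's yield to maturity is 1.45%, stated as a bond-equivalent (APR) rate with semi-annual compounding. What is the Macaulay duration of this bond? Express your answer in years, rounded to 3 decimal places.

Periodic yield y = 0.00725. Discount each cash flow and weight by its period:
  t   CF        PV=CF/(1+0.00725)^t    t·PV
  1     1,125.00     1,116.9025     1,116.9025
  2     1,125.00     1,108.8632     2,217.7264
  3     1,125.00     1,100.8818     3,302.6454
  4     1,125.00     1,092.9579     4,371.8314
  5     1,125.00     1,085.0910     5,425.4548
  6     1,125.00     1,077.2807     6,463.6840
  7     1,125.00     1,069.5266     7,486.6862
  8     1,125.00     1,061.8283     8,494.6268
  9     1,125.00     1,054.1855     9,487.6695
  10   51,125.00    47,562.0495   475,620.4948
  Σ                 57,329.5669   523,987.7217
Price P = Σ PV = 57,329.5669.
Macaulay duration = Σ(t·PV) / P = 523,987.7217 / 57,329.5669 = 9.13992 half-year periods.
In years: 9.13992 / 2 = 4.56996 years.

4.570 years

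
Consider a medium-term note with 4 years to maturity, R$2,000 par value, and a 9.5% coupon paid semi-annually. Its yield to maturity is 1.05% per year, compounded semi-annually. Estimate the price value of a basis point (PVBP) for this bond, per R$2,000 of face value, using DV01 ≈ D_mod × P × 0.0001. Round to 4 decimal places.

R$0.9283

Periodic yield y = 0.00525.
  t   CF        PV=CF/(1+0.00525)^t    t·PV
  1        95.00        94.5039        94.5039
  2        95.00        94.0103       188.0206
  3        95.00        93.5193       280.5580
  4        95.00        93.0309       372.1236
  5        95.00        92.5451       462.7253
  6        95.00        92.0617       552.3704
  7        95.00        91.5809       641.0665
  8     2,095.00     2,009.0529    16,072.4232
  Σ                  2,660.3050    18,663.7914
P = 2,660.3050; D_Mac = 7.01566 half-year periods = 3.50783 yrs; D_mod = 3.48951 yrs.
DV01 ≈ 3.48951 × 2,660.3050 × 0.0001 = 0.928316.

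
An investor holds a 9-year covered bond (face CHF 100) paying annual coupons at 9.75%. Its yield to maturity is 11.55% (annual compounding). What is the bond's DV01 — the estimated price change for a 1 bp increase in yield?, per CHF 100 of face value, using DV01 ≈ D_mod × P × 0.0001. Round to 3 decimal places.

CHF 0.050

Periodic yield y = 0.1155.
  t   CF        PV=CF/(1+0.1155)^t    t·PV
  1         9.75         8.7405         8.7405
  2         9.75         7.8355        15.6710
  3         9.75         7.0242        21.0726
  4         9.75         6.2969        25.1876
  5         9.75         5.6449        28.2245
  6         9.75         5.0604        30.3626
  7         9.75         4.5365        31.7553
  8         9.75         4.0668        32.5340
  9       109.75        41.0373       369.3353
  Σ                     90.2428       562.8833
P = 90.2428; D_Mac = 6.23743 yrs; D_mod = 5.59160 yrs.
DV01 ≈ 5.59160 × 90.2428 × 0.0001 = 0.050460.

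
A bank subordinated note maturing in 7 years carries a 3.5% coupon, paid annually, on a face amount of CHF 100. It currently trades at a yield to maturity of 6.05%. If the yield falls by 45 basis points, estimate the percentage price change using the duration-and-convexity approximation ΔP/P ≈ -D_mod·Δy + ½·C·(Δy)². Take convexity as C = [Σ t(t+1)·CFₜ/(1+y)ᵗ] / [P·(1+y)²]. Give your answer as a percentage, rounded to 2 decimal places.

+2.70%

With y = 0.0605:
  t   CF        PV=CF/(1+0.0605)^t    t·PV        t(t+1)·PV
  1         3.50         3.3003         3.3003           6.6007
  2         3.50         3.1121         6.2241          18.6723
  3         3.50         2.9345         8.8035          35.2142
  4         3.50         2.7671        11.0684          55.3421
  5         3.50         2.6092        13.0462          78.2773
  6         3.50         2.4604        14.7623         103.3364
  7       103.50        68.6066       480.2459       3,841.9673
  Σ                     85.7902       537.4509       4,139.4102
P = 85.7902; D_Mac = 6.26471 yrs; D_mod = 5.90732 yrs; C = 42.90219.
Duration effect: -5.90732 × (-0.0045) = +0.026583
Convexity effect: 0.5 × 42.90219 × (-0.0045)² = +0.0004344
ΔP/P ≈ +0.026583 + 0.0004344 = +0.027017 = +2.7017%.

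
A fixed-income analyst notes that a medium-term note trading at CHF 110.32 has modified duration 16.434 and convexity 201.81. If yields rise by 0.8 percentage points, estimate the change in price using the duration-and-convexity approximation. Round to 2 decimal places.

Duration effect: -D_mod·Δy = -16.434 × (+0.008) = -0.131472
Convexity effect: ½·C·(Δy)² = 0.5 × 201.81 × (0.008)² = +0.00645792
ΔP/P ≈ -0.131472 + 0.00645792 = -0.12501408
ΔP ≈ 110.32 × (-0.12501408) = -13.7915533056.

-CHF 13.79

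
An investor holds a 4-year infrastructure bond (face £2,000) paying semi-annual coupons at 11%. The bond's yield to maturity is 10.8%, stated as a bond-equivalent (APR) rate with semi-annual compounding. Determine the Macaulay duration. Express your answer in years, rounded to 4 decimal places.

Periodic yield y = 0.054. Discount each cash flow and weight by its period:
  t   CF        PV=CF/(1+0.054)^t    t·PV
  1       110.00       104.3643       104.3643
  2       110.00        99.0174       198.0348
  3       110.00        93.9444       281.8332
  4       110.00        89.1313       356.5252
  5       110.00        84.5648       422.8240
  6       110.00        80.2323       481.3936
  7       110.00        76.1217       532.8518
  8     2,110.00     1,385.3438    11,082.7505
  Σ                  2,012.7200    13,460.5773
Price P = Σ PV = 2,012.7200.
Macaulay duration = Σ(t·PV) / P = 13,460.5773 / 2,012.7200 = 6.68775 half-year periods.
In years: 6.68775 / 2 = 3.34388 years.

3.3439 years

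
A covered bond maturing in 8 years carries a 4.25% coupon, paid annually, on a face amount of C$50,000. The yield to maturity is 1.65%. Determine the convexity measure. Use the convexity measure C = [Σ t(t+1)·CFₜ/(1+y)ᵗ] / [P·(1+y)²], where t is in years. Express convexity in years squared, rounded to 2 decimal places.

With y = 0.0165:
  t   CF        PV=CF/(1+0.0165)^t    t·PV        t(t+1)·PV
  1     2,125.00     2,090.5066     2,090.5066       4,181.0133
  2     2,125.00     2,056.5732     4,113.1464      12,339.4391
  3     2,125.00     2,023.1905     6,069.5716      24,278.2865
  4     2,125.00     1,990.3498     7,961.3991      39,806.9954
  5     2,125.00     1,958.0421     9,790.2104      58,741.2622
  6     2,125.00     1,926.2588    11,557.5528      80,902.8697
  7     2,125.00     1,894.9914    13,264.9401     106,119.5209
  8    52,125.00    45,728.5051   365,828.0408   3,292,452.3672
  Σ                 59,668.4176   420,675.3678   3,618,821.7542
P = 59,668.4176.
Convexity = Σ t(t+1)·PV / [P·(1+y)²] = 3,618,821.7542 / (59,668.4176 × 1.033272) = 58.69592.

58.70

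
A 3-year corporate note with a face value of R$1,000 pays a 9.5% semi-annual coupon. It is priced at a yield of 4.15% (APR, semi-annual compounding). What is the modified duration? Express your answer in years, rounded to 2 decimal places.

Periodic yield y = 0.02075. First find Macaulay duration:
  t   CF        PV=CF/(1+0.02075)^t    t·PV
  1        47.50        46.5344        46.5344
  2        47.50        45.5885        91.1769
  3        47.50        44.6617       133.9852
  4        47.50        43.7538       175.0153
  5        47.50        42.8644       214.3220
  6     1,047.50       926.0570     5,556.3418
  Σ                  1,149.4598     6,217.3755
P = 1,149.4598; Macaulay duration = 6,217.3755 / 1,149.4598 = 5.40895 half-year periods = 2.70448 years.
Modified duration = D_Mac / (1 + y) = 2.70448 / 1.02075 = 2.64950 years.

2.65 years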